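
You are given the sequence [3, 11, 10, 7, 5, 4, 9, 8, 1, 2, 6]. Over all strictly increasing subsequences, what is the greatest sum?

Let S[i] be the best sum of a strictly increasing subsequence ending at i:
i:      1  2  3  4  5  6  7  8  9 10 11
a[i]:   3 11 10  7  5  4  9  8  1  2  6
S:      3 14 13 10  8  7 19 18  1  3 14
Maximum is 19 (e.g. 3 + 7 + 9).

19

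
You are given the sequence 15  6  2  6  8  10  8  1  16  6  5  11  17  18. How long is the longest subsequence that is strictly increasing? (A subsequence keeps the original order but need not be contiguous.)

7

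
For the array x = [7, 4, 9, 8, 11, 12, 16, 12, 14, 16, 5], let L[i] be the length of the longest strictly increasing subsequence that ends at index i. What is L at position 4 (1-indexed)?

2

dp[i] = 1 + max{dp[j] : j<i, x[j]<x[i]} (or 1 if no such j):
i:      1  2  3  4  5  6  7  8  9 10 11
x[i]:   7  4  9  8 11 12 16 12 14 16  5
dp:     1  1  2  2  3  4  5  4  5  6  2
At index 4 the value is 2.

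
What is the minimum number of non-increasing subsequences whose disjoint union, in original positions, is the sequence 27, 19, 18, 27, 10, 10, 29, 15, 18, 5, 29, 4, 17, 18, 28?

Place each on the leftmost legal pile:
27 → new pile 1 (tops now [27])
19 → pile 1 (tops now [19])
18 → pile 1 (tops now [18])
27 → new pile 2 (tops now [18, 27])
10 → pile 1 (tops now [10, 27])
10 → pile 1 (tops now [10, 27])
29 → new pile 3 (tops now [10, 27, 29])
15 → pile 2 (tops now [10, 15, 29])
18 → pile 3 (tops now [10, 15, 18])
5 → pile 1 (tops now [5, 15, 18])
29 → new pile 4 (tops now [5, 15, 18, 29])
4 → pile 1 (tops now [4, 15, 18, 29])
17 → pile 3 (tops now [4, 15, 17, 29])
18 → pile 4 (tops now [4, 15, 17, 18])
28 → new pile 5 (tops now [4, 15, 17, 18, 28])
Five piles.

5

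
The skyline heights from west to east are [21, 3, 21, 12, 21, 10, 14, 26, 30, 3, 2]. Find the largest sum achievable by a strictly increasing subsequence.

92

Let S[i] be the best sum of a strictly increasing subsequence ending at i:
i:      1  2  3  4  5  6  7  8  9 10 11
a[i]:  21  3 21 12 21 10 14 26 30  3  2
S:     21  3 24 15 36 13 29 62 92  3  2
Maximum is 92 (e.g. 3 + 12 + 21 + 26 + 30).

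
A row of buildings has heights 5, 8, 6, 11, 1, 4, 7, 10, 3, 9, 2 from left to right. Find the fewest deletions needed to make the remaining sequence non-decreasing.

Fewest deletions = n − (longest non-decreasing subsequence).
i:      1  2  3  4  5  6  7  8  9 10 11
a[i]:   5  8  6 11  1  4  7 10  3  9  2
dp:     1  2  2  3  1  2  3  4  2  4  2
max dp = 4, so deletions = 11 − 4 = 7.

7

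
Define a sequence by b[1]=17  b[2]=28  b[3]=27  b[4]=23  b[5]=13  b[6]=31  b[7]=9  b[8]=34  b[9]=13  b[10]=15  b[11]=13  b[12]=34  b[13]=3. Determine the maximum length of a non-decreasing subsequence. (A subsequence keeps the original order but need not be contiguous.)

5

Let dp[i] be the length of the longest such subsequence ending at index i:
i:      1  2  3  4  5  6  7  8  9 10 11 12 13
b[i]:  17 28 27 23 13 31  9 34 13 15 13 34  3
dp:     1  2  2  2  1  3  1  4  2  3  3  5  1
Maximum dp value is 5.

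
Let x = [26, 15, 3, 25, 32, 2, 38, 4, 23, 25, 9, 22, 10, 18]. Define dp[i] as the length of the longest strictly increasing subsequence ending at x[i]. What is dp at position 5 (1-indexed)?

3

dp[i] = 1 + max{dp[j] : j<i, x[j]<x[i]} (or 1 if no such j):
i:      1  2  3  4  5  6  7  8  9 10 11 12 13 14
x[i]:  26 15  3 25 32  2 38  4 23 25  9 22 10 18
dp:     1  1  1  2  3  1  4  2  3  4  3  4  4  5
At index 5 the value is 3.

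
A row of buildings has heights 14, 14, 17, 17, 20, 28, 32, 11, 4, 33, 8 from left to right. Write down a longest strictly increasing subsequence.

Patience tails give the LIS length; then backtrack through the dp parents:
14 → extends → [14]
14 → already a tail → [14]
17 → extends → [14, 17]
17 → already a tail → [14, 17]
20 → extends → [14, 17, 20]
28 → extends → [14, 17, 20, 28]
32 → extends → [14, 17, 20, 28, 32]
11 → replaces 14 → [11, 17, 20, 28, 32]
4 → replaces 11 → [4, 17, 20, 28, 32]
33 → extends → [4, 17, 20, 28, 32, 33]
8 → replaces 17 → [4, 8, 20, 28, 32, 33]
Length 6; one witness is 14, 17, 20, 28, 32, 33.

14, 17, 20, 28, 32, 33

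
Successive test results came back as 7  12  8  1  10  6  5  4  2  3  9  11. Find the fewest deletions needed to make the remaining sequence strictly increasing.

Fewest deletions = n − (longest strictly increasing subsequence).
Patience tails:
7 → extends → [7]
12 → extends → [7, 12]
8 → replaces 12 → [7, 8]
1 → replaces 7 → [1, 8]
10 → extends → [1, 8, 10]
6 → replaces 8 → [1, 6, 10]
5 → replaces 6 → [1, 5, 10]
4 → replaces 5 → [1, 4, 10]
2 → replaces 4 → [1, 2, 10]
3 → replaces 10 → [1, 2, 3]
9 → extends → [1, 2, 3, 9]
11 → extends → [1, 2, 3, 9, 11]
Longest strictly increasing subsequence has length 5, so deletions = 12 − 5 = 7.

7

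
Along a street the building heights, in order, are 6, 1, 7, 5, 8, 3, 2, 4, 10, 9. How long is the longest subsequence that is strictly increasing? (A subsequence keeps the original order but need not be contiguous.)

4

Track the smallest tail for each achievable length (strict):
6 → extends → [6]
1 → replaces 6 → [1]
7 → extends → [1, 7]
5 → replaces 7 → [1, 5]
8 → extends → [1, 5, 8]
3 → replaces 5 → [1, 3, 8]
2 → replaces 3 → [1, 2, 8]
4 → replaces 8 → [1, 2, 4]
10 → extends → [1, 2, 4, 10]
9 → replaces 10 → [1, 2, 4, 9]
Four tails, so the longest strictly increasing subsequence has length 4 (e.g. 6, 7, 8, 10).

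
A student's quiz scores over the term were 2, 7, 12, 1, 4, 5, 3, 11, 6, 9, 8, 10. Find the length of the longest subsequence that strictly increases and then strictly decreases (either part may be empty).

inc[i] = longest strictly increasing subsequence ending at i; dec[i] = longest strictly decreasing subsequence starting at i:
i:      1  2  3  4  5  6  7  8  9 10 11 12
a[i]:   2  7 12  1  4  5  3 11  6  9  8 10
inc:    1  2  3  1  2  3  2  4  4  5  5  6
dec:    2  3  4  1  2  2  1  3  1  2  1  1
Best peak at i=3 (value 12): inc=3, dec=4, length 3+4−1 = 6.

6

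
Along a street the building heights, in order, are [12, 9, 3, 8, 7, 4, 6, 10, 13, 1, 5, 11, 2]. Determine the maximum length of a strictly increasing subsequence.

5

Let dp[i] be the length of the longest such subsequence ending at index i:
i:      1  2  3  4  5  6  7  8  9 10 11 12 13
a[i]:  12  9  3  8  7  4  6 10 13  1  5 11  2
dp:     1  1  1  2  2  2  3  4  5  1  3  5  2
Maximum dp value is 5.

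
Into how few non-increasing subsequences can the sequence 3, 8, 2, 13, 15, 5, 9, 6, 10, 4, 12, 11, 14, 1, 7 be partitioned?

6

The minimum number of non-increasing subsequences covering a sequence equals the length of its longest strictly increasing subsequence.
LIS length is 6 (e.g. 3, 8, 9, 10, 12, 14), so 6 piles are needed.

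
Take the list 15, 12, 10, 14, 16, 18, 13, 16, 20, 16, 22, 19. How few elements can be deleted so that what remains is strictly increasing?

6

Fewest deletions = n − (longest strictly increasing subsequence).
Patience tails:
15 → extends → [15]
12 → replaces 15 → [12]
10 → replaces 12 → [10]
14 → extends → [10, 14]
16 → extends → [10, 14, 16]
18 → extends → [10, 14, 16, 18]
13 → replaces 14 → [10, 13, 16, 18]
16 → already a tail → [10, 13, 16, 18]
20 → extends → [10, 13, 16, 18, 20]
16 → already a tail → [10, 13, 16, 18, 20]
22 → extends → [10, 13, 16, 18, 20, 22]
19 → replaces 20 → [10, 13, 16, 18, 19, 22]
Longest strictly increasing subsequence has length 6, so deletions = 12 − 6 = 6.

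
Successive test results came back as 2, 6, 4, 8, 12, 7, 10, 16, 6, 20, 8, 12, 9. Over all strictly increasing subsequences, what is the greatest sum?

Let S[i] be the best sum of a strictly increasing subsequence ending at i:
i:      1  2  3  4  5  6  7  8  9 10 11 12 13
a[i]:   2  6  4  8 12  7 10 16  6 20  8 12  9
S:      2  8  6 16 28 15 26 44 12 64 23 38 32
Maximum is 64 (e.g. 2 + 6 + 8 + 12 + 16 + 20).

64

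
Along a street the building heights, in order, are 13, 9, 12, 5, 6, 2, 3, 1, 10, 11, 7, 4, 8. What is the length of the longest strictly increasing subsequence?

Let dp[i] be the length of the longest such subsequence ending at index i:
i:      1  2  3  4  5  6  7  8  9 10 11 12 13
a[i]:  13  9 12  5  6  2  3  1 10 11  7  4  8
dp:     1  1  2  1  2  1  2  1  3  4  3  3  4
Maximum dp value is 4.

4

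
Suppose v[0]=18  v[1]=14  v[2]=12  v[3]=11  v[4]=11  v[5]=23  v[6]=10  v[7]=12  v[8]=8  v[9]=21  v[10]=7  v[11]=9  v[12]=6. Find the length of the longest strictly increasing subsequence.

Let dp[i] be the length of the longest such subsequence ending at index i:
i:      0  1  2  3  4  5  6  7  8  9 10 11 12
v[i]:  18 14 12 11 11 23 10 12  8 21  7  9  6
dp:     1  1  1  1  1  2  1  2  1  3  1  2  1
Maximum dp value is 3.

3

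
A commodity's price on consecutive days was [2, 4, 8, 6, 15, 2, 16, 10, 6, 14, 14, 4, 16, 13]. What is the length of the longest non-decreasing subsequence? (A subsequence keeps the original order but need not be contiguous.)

7

Let dp[i] be the length of the longest such subsequence ending at index i:
i:      1  2  3  4  5  6  7  8  9 10 11 12 13 14
a[i]:   2  4  8  6 15  2 16 10  6 14 14  4 16 13
dp:     1  2  3  3  4  2  5  4  4  5  6  3  7  5
Maximum dp value is 7.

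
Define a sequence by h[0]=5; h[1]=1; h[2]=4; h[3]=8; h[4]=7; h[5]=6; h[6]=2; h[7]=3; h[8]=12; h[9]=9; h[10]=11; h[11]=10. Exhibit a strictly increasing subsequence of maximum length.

Patience tails give the LIS length; then backtrack through the dp parents:
5 → extends → [5]
1 → replaces 5 → [1]
4 → extends → [1, 4]
8 → extends → [1, 4, 8]
7 → replaces 8 → [1, 4, 7]
6 → replaces 7 → [1, 4, 6]
2 → replaces 4 → [1, 2, 6]
3 → replaces 6 → [1, 2, 3]
12 → extends → [1, 2, 3, 12]
9 → replaces 12 → [1, 2, 3, 9]
11 → extends → [1, 2, 3, 9, 11]
10 → replaces 11 → [1, 2, 3, 9, 10]
Length 5; one witness is 1, 4, 8, 9, 11.

1, 4, 8, 9, 11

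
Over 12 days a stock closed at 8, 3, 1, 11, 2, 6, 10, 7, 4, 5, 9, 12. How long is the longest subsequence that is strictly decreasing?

Negate each value so 'decreasing' becomes 'increasing', then run patience tails on the negated sequence:
-8 → extends → [-8]
-3 → extends → [-8, -3]
-1 → extends → [-8, -3, -1]
-11 → replaces -8 → [-11, -3, -1]
-2 → replaces -1 → [-11, -3, -2]
-6 → replaces -3 → [-11, -6, -2]
-10 → replaces -6 → [-11, -10, -2]
-7 → replaces -2 → [-11, -10, -7]
-4 → extends → [-11, -10, -7, -4]
-5 → replaces -4 → [-11, -10, -7, -5]
-9 → replaces -7 → [-11, -10, -9, -5]
-12 → replaces -11 → [-12, -10, -9, -5]
Four tails, so the longest strictly decreasing subsequence of the original has length 4.

4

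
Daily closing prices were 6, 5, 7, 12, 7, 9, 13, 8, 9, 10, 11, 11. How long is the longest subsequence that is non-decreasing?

Let dp[i] be the length of the longest such subsequence ending at index i:
i:      1  2  3  4  5  6  7  8  9 10 11 12
a[i]:   6  5  7 12  7  9 13  8  9 10 11 11
dp:     1  1  2  3  3  4  5  4  5  6  7  8
Maximum dp value is 8.

8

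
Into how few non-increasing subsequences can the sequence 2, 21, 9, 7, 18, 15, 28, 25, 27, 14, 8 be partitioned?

Place each on the leftmost legal pile:
2 → new pile 1 (tops now [2])
21 → new pile 2 (tops now [2, 21])
9 → pile 2 (tops now [2, 9])
7 → pile 2 (tops now [2, 7])
18 → new pile 3 (tops now [2, 7, 18])
15 → pile 3 (tops now [2, 7, 15])
28 → new pile 4 (tops now [2, 7, 15, 28])
25 → pile 4 (tops now [2, 7, 15, 25])
27 → new pile 5 (tops now [2, 7, 15, 25, 27])
14 → pile 3 (tops now [2, 7, 14, 25, 27])
8 → pile 3 (tops now [2, 7, 8, 25, 27])
Five piles.

5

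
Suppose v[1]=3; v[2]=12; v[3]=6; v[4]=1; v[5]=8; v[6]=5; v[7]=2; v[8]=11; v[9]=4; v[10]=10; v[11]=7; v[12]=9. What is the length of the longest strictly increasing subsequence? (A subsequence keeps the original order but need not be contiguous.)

Track the smallest tail for each achievable length (strict):
3 → extends → [3]
12 → extends → [3, 12]
6 → replaces 12 → [3, 6]
1 → replaces 3 → [1, 6]
8 → extends → [1, 6, 8]
5 → replaces 6 → [1, 5, 8]
2 → replaces 5 → [1, 2, 8]
11 → extends → [1, 2, 8, 11]
4 → replaces 8 → [1, 2, 4, 11]
10 → replaces 11 → [1, 2, 4, 10]
7 → replaces 10 → [1, 2, 4, 7]
9 → extends → [1, 2, 4, 7, 9]
Five tails, so the longest strictly increasing subsequence has length 5 (e.g. 1, 2, 4, 7, 9).

5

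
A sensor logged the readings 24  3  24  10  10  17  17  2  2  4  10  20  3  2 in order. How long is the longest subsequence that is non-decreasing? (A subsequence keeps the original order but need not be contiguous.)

Let dp[i] be the length of the longest such subsequence ending at index i:
i:      1  2  3  4  5  6  7  8  9 10 11 12 13 14
a[i]:  24  3 24 10 10 17 17  2  2  4 10 20  3  2
dp:     1  1  2  2  3  4  5  1  2  3  4  6  3  3
Maximum dp value is 6.

6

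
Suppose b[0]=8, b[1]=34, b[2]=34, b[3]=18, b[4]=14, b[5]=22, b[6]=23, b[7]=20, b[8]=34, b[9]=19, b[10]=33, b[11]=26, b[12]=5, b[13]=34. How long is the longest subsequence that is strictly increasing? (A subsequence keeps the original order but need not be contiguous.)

Track the smallest tail for each achievable length (strict):
8 → extends → [8]
34 → extends → [8, 34]
34 → already a tail → [8, 34]
18 → replaces 34 → [8, 18]
14 → replaces 18 → [8, 14]
22 → extends → [8, 14, 22]
23 → extends → [8, 14, 22, 23]
20 → replaces 22 → [8, 14, 20, 23]
34 → extends → [8, 14, 20, 23, 34]
19 → replaces 20 → [8, 14, 19, 23, 34]
33 → replaces 34 → [8, 14, 19, 23, 33]
26 → replaces 33 → [8, 14, 19, 23, 26]
5 → replaces 8 → [5, 14, 19, 23, 26]
34 → extends → [5, 14, 19, 23, 26, 34]
Six tails, so the longest strictly increasing subsequence has length 6 (e.g. 8, 18, 22, 23, 33, 34).

6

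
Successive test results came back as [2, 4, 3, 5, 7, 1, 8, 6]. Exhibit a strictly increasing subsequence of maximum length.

2, 4, 5, 7, 8

Patience tails give the LIS length; then backtrack through the dp parents:
2 → extends → [2]
4 → extends → [2, 4]
3 → replaces 4 → [2, 3]
5 → extends → [2, 3, 5]
7 → extends → [2, 3, 5, 7]
1 → replaces 2 → [1, 3, 5, 7]
8 → extends → [1, 3, 5, 7, 8]
6 → replaces 7 → [1, 3, 5, 6, 8]
Length 5; one witness is 2, 4, 5, 7, 8.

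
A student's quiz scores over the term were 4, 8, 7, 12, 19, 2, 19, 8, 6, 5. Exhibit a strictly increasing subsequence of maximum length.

4, 8, 12, 19

Patience tails give the LIS length; then backtrack through the dp parents:
4 → extends → [4]
8 → extends → [4, 8]
7 → replaces 8 → [4, 7]
12 → extends → [4, 7, 12]
19 → extends → [4, 7, 12, 19]
2 → replaces 4 → [2, 7, 12, 19]
19 → already a tail → [2, 7, 12, 19]
8 → replaces 12 → [2, 7, 8, 19]
6 → replaces 7 → [2, 6, 8, 19]
5 → replaces 6 → [2, 5, 8, 19]
Length 4; one witness is 4, 8, 12, 19.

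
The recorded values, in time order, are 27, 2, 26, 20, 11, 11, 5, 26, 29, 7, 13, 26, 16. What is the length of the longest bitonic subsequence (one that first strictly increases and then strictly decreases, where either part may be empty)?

inc[i] = longest strictly increasing subsequence ending at i; dec[i] = longest strictly decreasing subsequence starting at i:
i:      1  2  3  4  5  6  7  8  9 10 11 12 13
a[i]:  27  2 26 20 11 11  5 26 29  7 13 26 16
inc:    1  1  2  2  2  2  2  3  4  3  4  5  5
dec:    5  1  4  3  2  2  1  2  3  1  1  2  1
Best peak at i=9 (value 29): inc=4, dec=3, length 4+3−1 = 6.

6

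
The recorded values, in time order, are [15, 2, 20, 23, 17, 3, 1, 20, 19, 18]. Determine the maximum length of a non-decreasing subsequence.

Track the smallest tail for each achievable length (allowing ties):
15 → extends → [15]
2 → replaces 15 → [2]
20 → extends → [2, 20]
23 → extends → [2, 20, 23]
17 → replaces 20 → [2, 17, 23]
3 → replaces 17 → [2, 3, 23]
1 → replaces 2 → [1, 3, 23]
20 → replaces 23 → [1, 3, 20]
19 → replaces 20 → [1, 3, 19]
18 → replaces 19 → [1, 3, 18]
Three tails, so the longest non-decreasing subsequence has length 3 (e.g. 15, 20, 23).

3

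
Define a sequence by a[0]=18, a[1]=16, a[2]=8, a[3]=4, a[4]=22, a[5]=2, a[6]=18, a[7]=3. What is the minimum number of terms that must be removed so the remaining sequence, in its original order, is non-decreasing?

6

Fewest deletions = n − (longest non-decreasing subsequence).
Patience tails:
18 → extends → [18]
16 → replaces 18 → [16]
8 → replaces 16 → [8]
4 → replaces 8 → [4]
22 → extends → [4, 22]
2 → replaces 4 → [2, 22]
18 → replaces 22 → [2, 18]
3 → replaces 18 → [2, 3]
Longest non-decreasing subsequence has length 2, so deletions = 8 − 2 = 6.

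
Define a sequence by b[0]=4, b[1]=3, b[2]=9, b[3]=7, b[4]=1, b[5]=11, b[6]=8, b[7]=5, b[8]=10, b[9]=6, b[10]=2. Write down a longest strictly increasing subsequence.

Patience tails give the LIS length; then backtrack through the dp parents:
4 → extends → [4]
3 → replaces 4 → [3]
9 → extends → [3, 9]
7 → replaces 9 → [3, 7]
1 → replaces 3 → [1, 7]
11 → extends → [1, 7, 11]
8 → replaces 11 → [1, 7, 8]
5 → replaces 7 → [1, 5, 8]
10 → extends → [1, 5, 8, 10]
6 → replaces 8 → [1, 5, 6, 10]
2 → replaces 5 → [1, 2, 6, 10]
Length 4; one witness is 4, 7, 8, 10.

4, 7, 8, 10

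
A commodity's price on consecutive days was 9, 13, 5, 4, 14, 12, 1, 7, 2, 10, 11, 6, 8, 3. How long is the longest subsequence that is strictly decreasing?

5

Let dp[i] be the longest strictly decreasing subsequence ending at i:
i:      1  2  3  4  5  6  7  8  9 10 11 12 13 14
a[i]:   9 13  5  4 14 12  1  7  2 10 11  6  8  3
dp:     1  1  2  3  1  2  4  3  4  3  3  4  4  5
Maximum is 5.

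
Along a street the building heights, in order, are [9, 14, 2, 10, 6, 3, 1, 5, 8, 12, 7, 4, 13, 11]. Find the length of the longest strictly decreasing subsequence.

Let dp[i] be the longest strictly decreasing subsequence ending at i:
i:      1  2  3  4  5  6  7  8  9 10 11 12 13 14
a[i]:   9 14  2 10  6  3  1  5  8 12  7  4 13 11
dp:     1  1  2  2  3  4  5  4  3  2  4  5  2  3
Maximum is 5.

5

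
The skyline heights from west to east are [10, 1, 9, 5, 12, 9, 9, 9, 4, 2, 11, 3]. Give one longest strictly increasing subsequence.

1, 5, 9, 11

Patience tails give the LIS length; then backtrack through the dp parents:
10 → extends → [10]
1 → replaces 10 → [1]
9 → extends → [1, 9]
5 → replaces 9 → [1, 5]
12 → extends → [1, 5, 12]
9 → replaces 12 → [1, 5, 9]
9 → already a tail → [1, 5, 9]
9 → already a tail → [1, 5, 9]
4 → replaces 5 → [1, 4, 9]
2 → replaces 4 → [1, 2, 9]
11 → extends → [1, 2, 9, 11]
3 → replaces 9 → [1, 2, 3, 11]
Length 4; one witness is 1, 5, 9, 11.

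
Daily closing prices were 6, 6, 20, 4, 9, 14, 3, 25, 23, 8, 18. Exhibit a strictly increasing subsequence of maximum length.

Patience tails give the LIS length; then backtrack through the dp parents:
6 → extends → [6]
6 → already a tail → [6]
20 → extends → [6, 20]
4 → replaces 6 → [4, 20]
9 → replaces 20 → [4, 9]
14 → extends → [4, 9, 14]
3 → replaces 4 → [3, 9, 14]
25 → extends → [3, 9, 14, 25]
23 → replaces 25 → [3, 9, 14, 23]
8 → replaces 9 → [3, 8, 14, 23]
18 → replaces 23 → [3, 8, 14, 18]
Length 4; one witness is 6, 9, 14, 25.

6, 9, 14, 25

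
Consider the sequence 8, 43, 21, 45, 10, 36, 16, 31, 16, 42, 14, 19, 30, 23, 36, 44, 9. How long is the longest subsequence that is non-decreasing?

8

Let dp[i] be the length of the longest such subsequence ending at index i:
i:      1  2  3  4  5  6  7  8  9 10 11 12 13 14 15 16 17
a[i]:   8 43 21 45 10 36 16 31 16 42 14 19 30 23 36 44  9
dp:     1  2  2  3  2  3  3  4  4  5  3  5  6  6  7  8  2
Maximum dp value is 8.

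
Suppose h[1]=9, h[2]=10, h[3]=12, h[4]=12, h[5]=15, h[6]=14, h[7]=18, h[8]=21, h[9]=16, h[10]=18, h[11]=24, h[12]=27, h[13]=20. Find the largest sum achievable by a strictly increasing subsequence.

Let S[i] be the best sum of a strictly increasing subsequence ending at i:
i:       1   2   3   4   5   6   7   8   9  10  11  12  13
h[i]:    9  10  12  12  15  14  18  21  16  18  24  27  20
S:       9  19  31  31  46  45  64  85  62  80 109 136 100
Maximum is 136 (e.g. 9 + 10 + 12 + 15 + 18 + 21 + 24 + 27).

136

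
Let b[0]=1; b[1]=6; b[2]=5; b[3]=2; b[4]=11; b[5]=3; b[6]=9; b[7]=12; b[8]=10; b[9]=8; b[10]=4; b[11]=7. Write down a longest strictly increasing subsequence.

1, 2, 3, 9, 12

Patience tails give the LIS length; then backtrack through the dp parents:
1 → extends → [1]
6 → extends → [1, 6]
5 → replaces 6 → [1, 5]
2 → replaces 5 → [1, 2]
11 → extends → [1, 2, 11]
3 → replaces 11 → [1, 2, 3]
9 → extends → [1, 2, 3, 9]
12 → extends → [1, 2, 3, 9, 12]
10 → replaces 12 → [1, 2, 3, 9, 10]
8 → replaces 9 → [1, 2, 3, 8, 10]
4 → replaces 8 → [1, 2, 3, 4, 10]
7 → replaces 10 → [1, 2, 3, 4, 7]
Length 5; one witness is 1, 2, 3, 9, 12.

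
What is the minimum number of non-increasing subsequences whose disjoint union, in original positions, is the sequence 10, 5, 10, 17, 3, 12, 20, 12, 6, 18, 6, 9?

The minimum number of non-increasing subsequences covering a sequence equals the length of its longest strictly increasing subsequence.
LIS length is 4 (e.g. 5, 10, 17, 20), so 4 piles are needed.

4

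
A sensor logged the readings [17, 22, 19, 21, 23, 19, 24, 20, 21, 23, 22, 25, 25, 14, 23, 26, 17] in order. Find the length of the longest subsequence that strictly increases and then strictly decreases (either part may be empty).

8

inc[i] = longest strictly increasing subsequence ending at i; dec[i] = longest strictly decreasing subsequence starting at i:
i:      1  2  3  4  5  6  7  8  9 10 11 12 13 14 15 16 17
a[i]:  17 22 19 21 23 19 24 20 21 23 22 25 25 14 23 26 17
inc:    1  2  2  3  4  2  5  3  4  5  5  6  6  1  6  7  2
dec:    2  4  2  3  3  2  4  2  2  3  2  3  3  1  2  2  1
Best peak at i=7 (value 24): inc=5, dec=4, length 5+4−1 = 8.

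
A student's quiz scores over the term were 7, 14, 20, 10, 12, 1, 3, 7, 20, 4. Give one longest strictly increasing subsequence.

Patience tails give the LIS length; then backtrack through the dp parents:
7 → extends → [7]
14 → extends → [7, 14]
20 → extends → [7, 14, 20]
10 → replaces 14 → [7, 10, 20]
12 → replaces 20 → [7, 10, 12]
1 → replaces 7 → [1, 10, 12]
3 → replaces 10 → [1, 3, 12]
7 → replaces 12 → [1, 3, 7]
20 → extends → [1, 3, 7, 20]
4 → replaces 7 → [1, 3, 4, 20]
Length 4; one witness is 7, 10, 12, 20.

7, 10, 12, 20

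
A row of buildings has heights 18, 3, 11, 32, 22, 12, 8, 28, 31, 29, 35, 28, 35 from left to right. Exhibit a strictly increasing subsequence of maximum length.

Patience tails give the LIS length; then backtrack through the dp parents:
18 → extends → [18]
3 → replaces 18 → [3]
11 → extends → [3, 11]
32 → extends → [3, 11, 32]
22 → replaces 32 → [3, 11, 22]
12 → replaces 22 → [3, 11, 12]
8 → replaces 11 → [3, 8, 12]
28 → extends → [3, 8, 12, 28]
31 → extends → [3, 8, 12, 28, 31]
29 → replaces 31 → [3, 8, 12, 28, 29]
35 → extends → [3, 8, 12, 28, 29, 35]
28 → already a tail → [3, 8, 12, 28, 29, 35]
35 → already a tail → [3, 8, 12, 28, 29, 35]
Length 6; one witness is 3, 11, 22, 28, 31, 35.

3, 11, 22, 28, 31, 35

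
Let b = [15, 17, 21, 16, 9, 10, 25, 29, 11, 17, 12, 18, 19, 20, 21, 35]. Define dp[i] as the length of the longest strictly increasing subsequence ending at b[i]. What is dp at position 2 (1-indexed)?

dp[i] = 1 + max{dp[j] : j<i, b[j]<b[i]} (or 1 if no such j):
i:      1  2  3  4  5  6  7  8  9 10 11 12 13 14 15 16
b[i]:  15 17 21 16  9 10 25 29 11 17 12 18 19 20 21 35
dp:     1  2  3  2  1  2  4  5  3  4  4  5  6  7  8  9
At index 2 the value is 2.

2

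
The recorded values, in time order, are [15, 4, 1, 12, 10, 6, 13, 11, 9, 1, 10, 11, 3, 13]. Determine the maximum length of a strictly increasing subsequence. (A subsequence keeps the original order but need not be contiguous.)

6

Track the smallest tail for each achievable length (strict):
15 → extends → [15]
4 → replaces 15 → [4]
1 → replaces 4 → [1]
12 → extends → [1, 12]
10 → replaces 12 → [1, 10]
6 → replaces 10 → [1, 6]
13 → extends → [1, 6, 13]
11 → replaces 13 → [1, 6, 11]
9 → replaces 11 → [1, 6, 9]
1 → already a tail → [1, 6, 9]
10 → extends → [1, 6, 9, 10]
11 → extends → [1, 6, 9, 10, 11]
3 → replaces 6 → [1, 3, 9, 10, 11]
13 → extends → [1, 3, 9, 10, 11, 13]
Six tails, so the longest strictly increasing subsequence has length 6 (e.g. 4, 6, 9, 10, 11, 13).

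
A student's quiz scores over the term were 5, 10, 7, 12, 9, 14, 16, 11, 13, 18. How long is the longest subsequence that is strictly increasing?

Track the smallest tail for each achievable length (strict):
5 → extends → [5]
10 → extends → [5, 10]
7 → replaces 10 → [5, 7]
12 → extends → [5, 7, 12]
9 → replaces 12 → [5, 7, 9]
14 → extends → [5, 7, 9, 14]
16 → extends → [5, 7, 9, 14, 16]
11 → replaces 14 → [5, 7, 9, 11, 16]
13 → replaces 16 → [5, 7, 9, 11, 13]
18 → extends → [5, 7, 9, 11, 13, 18]
Six tails, so the longest strictly increasing subsequence has length 6 (e.g. 5, 10, 12, 14, 16, 18).

6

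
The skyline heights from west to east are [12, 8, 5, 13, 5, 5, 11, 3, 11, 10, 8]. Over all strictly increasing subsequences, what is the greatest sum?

Let S[i] be the best sum of a strictly increasing subsequence ending at i:
i:      1  2  3  4  5  6  7  8  9 10 11
a[i]:  12  8  5 13  5  5 11  3 11 10  8
S:     12  8  5 25  5  5 19  3 19 18 13
Maximum is 25 (e.g. 12 + 13).

25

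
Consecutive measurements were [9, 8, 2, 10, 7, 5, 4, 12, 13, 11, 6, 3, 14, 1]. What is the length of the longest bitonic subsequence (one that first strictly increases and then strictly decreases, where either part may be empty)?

inc[i] = longest strictly increasing subsequence ending at i; dec[i] = longest strictly decreasing subsequence starting at i:
i:      1  2  3  4  5  6  7  8  9 10 11 12 13 14
a[i]:   9  8  2 10  7  5  4 12 13 11  6  3 14  1
inc:    1  1  1  2  2  2  2  3  4  3  3  2  5  1
dec:    7  6  2  6  5  4  3  5  5  4  3  2  2  1
Best peak at i=9 (value 13): inc=4, dec=5, length 4+5−1 = 8.

8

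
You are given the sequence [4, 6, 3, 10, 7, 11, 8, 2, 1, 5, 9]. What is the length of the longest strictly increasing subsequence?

5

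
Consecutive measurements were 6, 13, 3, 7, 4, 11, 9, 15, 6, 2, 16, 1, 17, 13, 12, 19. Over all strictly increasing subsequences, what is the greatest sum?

91

Let S[i] be the best sum of a strictly increasing subsequence ending at i:
i:      1  2  3  4  5  6  7  8  9 10 11 12 13 14 15 16
a[i]:   6 13  3  7  4 11  9 15  6  2 16  1 17 13 12 19
S:      6 19  3 13  7 24 22 39 13  2 55  1 72 37 36 91
Maximum is 91 (e.g. 6 + 7 + 11 + 15 + 16 + 17 + 19).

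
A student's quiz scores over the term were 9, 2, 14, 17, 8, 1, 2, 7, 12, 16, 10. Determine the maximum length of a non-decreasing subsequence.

Track the smallest tail for each achievable length (allowing ties):
9 → extends → [9]
2 → replaces 9 → [2]
14 → extends → [2, 14]
17 → extends → [2, 14, 17]
8 → replaces 14 → [2, 8, 17]
1 → replaces 2 → [1, 8, 17]
2 → replaces 8 → [1, 2, 17]
7 → replaces 17 → [1, 2, 7]
12 → extends → [1, 2, 7, 12]
16 → extends → [1, 2, 7, 12, 16]
10 → replaces 12 → [1, 2, 7, 10, 16]
Five tails, so the longest non-decreasing subsequence has length 5 (e.g. 2, 2, 7, 12, 16).

5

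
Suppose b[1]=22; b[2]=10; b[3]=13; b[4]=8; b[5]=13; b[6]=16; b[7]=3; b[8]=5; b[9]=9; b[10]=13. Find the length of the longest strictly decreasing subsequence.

4

Negate each value so 'decreasing' becomes 'increasing', then run patience tails on the negated sequence:
-22 → extends → [-22]
-10 → extends → [-22, -10]
-13 → replaces -10 → [-22, -13]
-8 → extends → [-22, -13, -8]
-13 → already a tail → [-22, -13, -8]
-16 → replaces -13 → [-22, -16, -8]
-3 → extends → [-22, -16, -8, -3]
-5 → replaces -3 → [-22, -16, -8, -5]
-9 → replaces -8 → [-22, -16, -9, -5]
-13 → replaces -9 → [-22, -16, -13, -5]
Four tails, so the longest strictly decreasing subsequence of the original has length 4.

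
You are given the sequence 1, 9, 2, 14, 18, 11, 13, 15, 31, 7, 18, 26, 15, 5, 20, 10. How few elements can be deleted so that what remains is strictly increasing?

Fewest deletions = n − (longest strictly increasing subsequence).
Patience tails:
1 → extends → [1]
9 → extends → [1, 9]
2 → replaces 9 → [1, 2]
14 → extends → [1, 2, 14]
18 → extends → [1, 2, 14, 18]
11 → replaces 14 → [1, 2, 11, 18]
13 → replaces 18 → [1, 2, 11, 13]
15 → extends → [1, 2, 11, 13, 15]
31 → extends → [1, 2, 11, 13, 15, 31]
7 → replaces 11 → [1, 2, 7, 13, 15, 31]
18 → replaces 31 → [1, 2, 7, 13, 15, 18]
26 → extends → [1, 2, 7, 13, 15, 18, 26]
15 → already a tail → [1, 2, 7, 13, 15, 18, 26]
5 → replaces 7 → [1, 2, 5, 13, 15, 18, 26]
20 → replaces 26 → [1, 2, 5, 13, 15, 18, 20]
10 → replaces 13 → [1, 2, 5, 10, 15, 18, 20]
Longest strictly increasing subsequence has length 7, so deletions = 16 − 7 = 9.

9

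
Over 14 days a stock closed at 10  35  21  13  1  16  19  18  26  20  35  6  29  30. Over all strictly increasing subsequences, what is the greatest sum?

Let S[i] be the best sum of a strictly increasing subsequence ending at i:
i:       1   2   3   4   5   6   7   8   9  10  11  12  13  14
a[i]:   10  35  21  13   1  16  19  18  26  20  35   6  29  30
S:      10  45  31  23   1  39  58  57  84  78 119   7 113 143
Maximum is 143 (e.g. 10 + 13 + 16 + 19 + 26 + 29 + 30).

143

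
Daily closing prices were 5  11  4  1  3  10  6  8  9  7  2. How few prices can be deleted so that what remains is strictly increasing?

6

Fewest deletions = n − (longest strictly increasing subsequence).
i:      1  2  3  4  5  6  7  8  9 10 11
a[i]:   5 11  4  1  3 10  6  8  9  7  2
dp:     1  2  1  1  2  3  3  4  5  4  2
max dp = 5, so deletions = 11 − 5 = 6.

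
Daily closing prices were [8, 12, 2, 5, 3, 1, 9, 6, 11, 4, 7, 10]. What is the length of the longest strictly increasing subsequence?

5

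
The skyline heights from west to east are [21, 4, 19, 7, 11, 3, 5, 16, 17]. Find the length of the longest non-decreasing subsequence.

5

Track the smallest tail for each achievable length (allowing ties):
21 → extends → [21]
4 → replaces 21 → [4]
19 → extends → [4, 19]
7 → replaces 19 → [4, 7]
11 → extends → [4, 7, 11]
3 → replaces 4 → [3, 7, 11]
5 → replaces 7 → [3, 5, 11]
16 → extends → [3, 5, 11, 16]
17 → extends → [3, 5, 11, 16, 17]
Five tails, so the longest non-decreasing subsequence has length 5 (e.g. 4, 7, 11, 16, 17).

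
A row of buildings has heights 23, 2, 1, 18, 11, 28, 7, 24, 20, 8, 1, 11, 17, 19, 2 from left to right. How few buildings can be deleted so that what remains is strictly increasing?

Fewest deletions = n − (longest strictly increasing subsequence).
Patience tails:
23 → extends → [23]
2 → replaces 23 → [2]
1 → replaces 2 → [1]
18 → extends → [1, 18]
11 → replaces 18 → [1, 11]
28 → extends → [1, 11, 28]
7 → replaces 11 → [1, 7, 28]
24 → replaces 28 → [1, 7, 24]
20 → replaces 24 → [1, 7, 20]
8 → replaces 20 → [1, 7, 8]
1 → already a tail → [1, 7, 8]
11 → extends → [1, 7, 8, 11]
17 → extends → [1, 7, 8, 11, 17]
19 → extends → [1, 7, 8, 11, 17, 19]
2 → replaces 7 → [1, 2, 8, 11, 17, 19]
Longest strictly increasing subsequence has length 6, so deletions = 15 − 6 = 9.

9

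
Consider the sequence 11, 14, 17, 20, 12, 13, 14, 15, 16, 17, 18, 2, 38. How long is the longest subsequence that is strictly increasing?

9

Track the smallest tail for each achievable length (strict):
11 → extends → [11]
14 → extends → [11, 14]
17 → extends → [11, 14, 17]
20 → extends → [11, 14, 17, 20]
12 → replaces 14 → [11, 12, 17, 20]
13 → replaces 17 → [11, 12, 13, 20]
14 → replaces 20 → [11, 12, 13, 14]
15 → extends → [11, 12, 13, 14, 15]
16 → extends → [11, 12, 13, 14, 15, 16]
17 → extends → [11, 12, 13, 14, 15, 16, 17]
18 → extends → [11, 12, 13, 14, 15, 16, 17, 18]
2 → replaces 11 → [2, 12, 13, 14, 15, 16, 17, 18]
38 → extends → [2, 12, 13, 14, 15, 16, 17, 18, 38]
Nine tails, so the longest strictly increasing subsequence has length 9 (e.g. 11, 12, 13, 14, 15, 16, 17, 18, 38).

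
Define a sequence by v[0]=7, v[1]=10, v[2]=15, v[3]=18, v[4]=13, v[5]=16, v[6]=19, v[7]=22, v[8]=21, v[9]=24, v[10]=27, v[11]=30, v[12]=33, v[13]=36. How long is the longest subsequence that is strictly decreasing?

2

Negate each value so 'decreasing' becomes 'increasing', then run patience tails on the negated sequence:
-7 → extends → [-7]
-10 → replaces -7 → [-10]
-15 → replaces -10 → [-15]
-18 → replaces -15 → [-18]
-13 → extends → [-18, -13]
-16 → replaces -13 → [-18, -16]
-19 → replaces -18 → [-19, -16]
-22 → replaces -19 → [-22, -16]
-21 → replaces -16 → [-22, -21]
-24 → replaces -22 → [-24, -21]
-27 → replaces -24 → [-27, -21]
-30 → replaces -27 → [-30, -21]
-33 → replaces -30 → [-33, -21]
-36 → replaces -33 → [-36, -21]
Two tails, so the longest strictly decreasing subsequence of the original has length 2.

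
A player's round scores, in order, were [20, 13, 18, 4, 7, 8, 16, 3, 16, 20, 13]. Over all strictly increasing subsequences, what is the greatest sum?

55

Let S[i] be the best sum of a strictly increasing subsequence ending at i:
i:      1  2  3  4  5  6  7  8  9 10 11
a[i]:  20 13 18  4  7  8 16  3 16 20 13
S:     20 13 31  4 11 19 35  3 35 55 32
Maximum is 55 (e.g. 4 + 7 + 8 + 16 + 20).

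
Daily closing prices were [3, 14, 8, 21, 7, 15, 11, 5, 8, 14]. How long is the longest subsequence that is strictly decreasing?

4

Let dp[i] be the longest strictly decreasing subsequence ending at i:
i:      1  2  3  4  5  6  7  8  9 10
a[i]:   3 14  8 21  7 15 11  5  8 14
dp:     1  1  2  1  3  2  3  4  4  3
Maximum is 4.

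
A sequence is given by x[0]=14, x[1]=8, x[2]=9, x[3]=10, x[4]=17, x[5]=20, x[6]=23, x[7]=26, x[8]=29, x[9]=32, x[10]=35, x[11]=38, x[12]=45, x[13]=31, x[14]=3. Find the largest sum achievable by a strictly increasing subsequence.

Let S[i] be the best sum of a strictly increasing subsequence ending at i:
i:       0   1   2   3   4   5   6   7   8   9  10  11  12  13  14
x[i]:   14   8   9  10  17  20  23  26  29  32  35  38  45  31   3
S:      14   8  17  27  44  64  87 113 142 174 209 247 292 173   3
Maximum is 292 (e.g. 8 + 9 + 10 + 17 + 20 + 23 + 26 + 29 + 32 + 35 + 38 + 45).

292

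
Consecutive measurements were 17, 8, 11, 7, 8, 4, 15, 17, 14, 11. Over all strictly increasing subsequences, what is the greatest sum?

51

Let S[i] be the best sum of a strictly increasing subsequence ending at i:
i:      1  2  3  4  5  6  7  8  9 10
a[i]:  17  8 11  7  8  4 15 17 14 11
S:     17  8 19  7 15  4 34 51 33 26
Maximum is 51 (e.g. 8 + 11 + 15 + 17).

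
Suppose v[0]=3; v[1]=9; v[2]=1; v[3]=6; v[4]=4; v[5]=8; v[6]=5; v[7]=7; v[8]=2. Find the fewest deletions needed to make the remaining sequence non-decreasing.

5

Fewest deletions = n − (longest non-decreasing subsequence).
Patience tails:
3 → extends → [3]
9 → extends → [3, 9]
1 → replaces 3 → [1, 9]
6 → replaces 9 → [1, 6]
4 → replaces 6 → [1, 4]
8 → extends → [1, 4, 8]
5 → replaces 8 → [1, 4, 5]
7 → extends → [1, 4, 5, 7]
2 → replaces 4 → [1, 2, 5, 7]
Longest non-decreasing subsequence has length 4, so deletions = 9 − 4 = 5.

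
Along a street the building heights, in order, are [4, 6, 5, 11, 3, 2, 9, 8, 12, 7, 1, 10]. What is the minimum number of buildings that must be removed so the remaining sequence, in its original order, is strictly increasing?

8

Fewest deletions = n − (longest strictly increasing subsequence).
i:      1  2  3  4  5  6  7  8  9 10 11 12
a[i]:   4  6  5 11  3  2  9  8 12  7  1 10
dp:     1  2  2  3  1  1  3  3  4  3  1  4
max dp = 4, so deletions = 12 − 4 = 8.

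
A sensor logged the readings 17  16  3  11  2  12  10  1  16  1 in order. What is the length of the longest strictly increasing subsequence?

Let dp[i] be the length of the longest such subsequence ending at index i:
i:      1  2  3  4  5  6  7  8  9 10
a[i]:  17 16  3 11  2 12 10  1 16  1
dp:     1  1  1  2  1  3  2  1  4  1
Maximum dp value is 4.

4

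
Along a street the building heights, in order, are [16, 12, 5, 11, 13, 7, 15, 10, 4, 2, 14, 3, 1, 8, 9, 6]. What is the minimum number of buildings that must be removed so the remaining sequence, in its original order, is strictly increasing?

Fewest deletions = n − (longest strictly increasing subsequence).
i:      1  2  3  4  5  6  7  8  9 10 11 12 13 14 15 16
a[i]:  16 12  5 11 13  7 15 10  4  2 14  3  1  8  9  6
dp:     1  1  1  2  3  2  4  3  1  1  4  2  1  3  4  3
max dp = 4, so deletions = 16 − 4 = 12.

12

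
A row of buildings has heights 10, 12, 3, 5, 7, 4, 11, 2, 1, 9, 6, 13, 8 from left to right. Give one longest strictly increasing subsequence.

3, 5, 7, 11, 13

Patience tails give the LIS length; then backtrack through the dp parents:
10 → extends → [10]
12 → extends → [10, 12]
3 → replaces 10 → [3, 12]
5 → replaces 12 → [3, 5]
7 → extends → [3, 5, 7]
4 → replaces 5 → [3, 4, 7]
11 → extends → [3, 4, 7, 11]
2 → replaces 3 → [2, 4, 7, 11]
1 → replaces 2 → [1, 4, 7, 11]
9 → replaces 11 → [1, 4, 7, 9]
6 → replaces 7 → [1, 4, 6, 9]
13 → extends → [1, 4, 6, 9, 13]
8 → replaces 9 → [1, 4, 6, 8, 13]
Length 5; one witness is 3, 5, 7, 11, 13.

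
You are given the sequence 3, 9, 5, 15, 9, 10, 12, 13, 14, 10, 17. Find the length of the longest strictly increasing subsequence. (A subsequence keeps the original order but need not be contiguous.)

8

Let dp[i] be the length of the longest such subsequence ending at index i:
i:      1  2  3  4  5  6  7  8  9 10 11
a[i]:   3  9  5 15  9 10 12 13 14 10 17
dp:     1  2  2  3  3  4  5  6  7  4  8
Maximum dp value is 8.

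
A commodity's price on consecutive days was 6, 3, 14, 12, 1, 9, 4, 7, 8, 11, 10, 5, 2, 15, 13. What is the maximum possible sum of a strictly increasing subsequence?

48

Let S[i] be the best sum of a strictly increasing subsequence ending at i:
i:      1  2  3  4  5  6  7  8  9 10 11 12 13 14 15
a[i]:   6  3 14 12  1  9  4  7  8 11 10  5  2 15 13
S:      6  3 20 18  1 15  7 14 22 33 32 12  3 48 46
Maximum is 48 (e.g. 3 + 4 + 7 + 8 + 11 + 15).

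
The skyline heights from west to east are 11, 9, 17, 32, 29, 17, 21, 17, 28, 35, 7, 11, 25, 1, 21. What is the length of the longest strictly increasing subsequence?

Track the smallest tail for each achievable length (strict):
11 → extends → [11]
9 → replaces 11 → [9]
17 → extends → [9, 17]
32 → extends → [9, 17, 32]
29 → replaces 32 → [9, 17, 29]
17 → already a tail → [9, 17, 29]
21 → replaces 29 → [9, 17, 21]
17 → already a tail → [9, 17, 21]
28 → extends → [9, 17, 21, 28]
35 → extends → [9, 17, 21, 28, 35]
7 → replaces 9 → [7, 17, 21, 28, 35]
11 → replaces 17 → [7, 11, 21, 28, 35]
25 → replaces 28 → [7, 11, 21, 25, 35]
1 → replaces 7 → [1, 11, 21, 25, 35]
21 → already a tail → [1, 11, 21, 25, 35]
Five tails, so the longest strictly increasing subsequence has length 5 (e.g. 11, 17, 21, 28, 35).

5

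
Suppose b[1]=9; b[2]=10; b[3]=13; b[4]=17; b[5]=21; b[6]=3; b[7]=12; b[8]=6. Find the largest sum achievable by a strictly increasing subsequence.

70

Let S[i] be the best sum of a strictly increasing subsequence ending at i:
i:      1  2  3  4  5  6  7  8
b[i]:   9 10 13 17 21  3 12  6
S:      9 19 32 49 70  3 31  9
Maximum is 70 (e.g. 9 + 10 + 13 + 17 + 21).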